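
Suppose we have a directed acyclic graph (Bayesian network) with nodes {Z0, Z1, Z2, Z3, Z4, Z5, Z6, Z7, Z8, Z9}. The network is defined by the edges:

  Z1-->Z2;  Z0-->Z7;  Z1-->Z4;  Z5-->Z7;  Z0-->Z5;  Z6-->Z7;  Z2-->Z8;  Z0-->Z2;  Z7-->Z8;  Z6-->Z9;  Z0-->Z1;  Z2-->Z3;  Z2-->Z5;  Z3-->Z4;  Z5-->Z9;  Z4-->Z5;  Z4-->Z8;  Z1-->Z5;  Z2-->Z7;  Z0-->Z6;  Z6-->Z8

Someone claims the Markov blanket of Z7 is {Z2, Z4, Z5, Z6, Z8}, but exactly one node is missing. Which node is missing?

Z7's parents: Z0, Z2, Z5, Z6.
Z7 has child Z8.
Other parents of Z7's children:
  Z8: Z2, Z4, Z6
MB(Z7) = {Z0, Z2, Z4, Z5, Z6, Z8}.
Comparing with the claimed set, Z0 is missing.

Z0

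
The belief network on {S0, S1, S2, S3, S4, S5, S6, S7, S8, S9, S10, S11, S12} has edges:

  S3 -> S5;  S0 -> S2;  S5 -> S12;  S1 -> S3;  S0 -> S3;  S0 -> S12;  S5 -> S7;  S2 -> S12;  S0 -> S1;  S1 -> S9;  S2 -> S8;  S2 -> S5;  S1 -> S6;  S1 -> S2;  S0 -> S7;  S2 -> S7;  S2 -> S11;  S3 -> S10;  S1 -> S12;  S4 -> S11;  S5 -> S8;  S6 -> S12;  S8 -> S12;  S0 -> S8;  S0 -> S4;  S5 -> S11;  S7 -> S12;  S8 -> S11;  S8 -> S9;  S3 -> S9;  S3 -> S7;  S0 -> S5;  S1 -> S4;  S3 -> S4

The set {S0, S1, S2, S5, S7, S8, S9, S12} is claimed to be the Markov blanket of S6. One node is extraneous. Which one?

S9

A node's Markov blanket = Pa ∪ Ch ∪ (parents of Ch other than the node itself).
Ch(S6) = {S12}.
S6's parents: S1.
Other parents of S6's children:
  S12 also has parents S0, S1, S2, S5, S7, S8.
MB(S6) = {S0, S1, S2, S5, S7, S8, S12}.
S9 is neither a parent, child, nor co-parent of S6, so it does not belong.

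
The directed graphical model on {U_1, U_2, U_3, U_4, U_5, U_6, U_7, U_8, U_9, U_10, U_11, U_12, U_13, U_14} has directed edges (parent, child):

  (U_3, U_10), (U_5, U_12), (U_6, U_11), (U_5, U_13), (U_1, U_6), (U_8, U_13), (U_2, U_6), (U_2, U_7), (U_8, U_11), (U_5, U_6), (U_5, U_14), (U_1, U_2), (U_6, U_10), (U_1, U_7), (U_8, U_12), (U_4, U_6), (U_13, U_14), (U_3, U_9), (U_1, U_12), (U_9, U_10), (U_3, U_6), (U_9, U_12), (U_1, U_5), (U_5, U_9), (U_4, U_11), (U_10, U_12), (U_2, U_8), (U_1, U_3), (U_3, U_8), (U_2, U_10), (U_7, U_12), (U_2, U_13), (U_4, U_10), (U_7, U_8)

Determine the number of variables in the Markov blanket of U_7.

By definition, MB(U_7) is built from U_7's parents, U_7's children, and the co-parents of U_7.
Ch(U_7) = {U_8, U_12}.
U_7's parents: U_1, U_2.
Co-parents of U_7 (other parents of its children):
  U_8 also has parents U_2, U_3.
  parents(U_12) \ {U_7} = {U_1, U_5, U_8, U_9, U_10}.
MB(U_7) = {U_1, U_2, U_3, U_5, U_8, U_9, U_10, U_12}, which has 8 nodes.

8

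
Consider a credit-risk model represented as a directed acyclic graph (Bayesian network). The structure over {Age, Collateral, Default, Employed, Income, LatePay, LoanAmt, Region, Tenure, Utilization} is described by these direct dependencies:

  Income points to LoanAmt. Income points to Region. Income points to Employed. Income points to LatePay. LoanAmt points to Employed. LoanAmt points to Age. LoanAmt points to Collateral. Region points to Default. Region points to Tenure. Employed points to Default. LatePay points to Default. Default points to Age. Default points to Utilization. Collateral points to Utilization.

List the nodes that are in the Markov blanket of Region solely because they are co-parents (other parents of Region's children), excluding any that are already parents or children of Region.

Children of Region: Default, Tenure.
  Default also has parents Employed, LatePay.
  Tenure: no additional parents.
Excluding nodes already adjacent to Region (Default, Income, Tenure), the co-parent-only contribution is {Employed, LatePay}.

{Employed, LatePay}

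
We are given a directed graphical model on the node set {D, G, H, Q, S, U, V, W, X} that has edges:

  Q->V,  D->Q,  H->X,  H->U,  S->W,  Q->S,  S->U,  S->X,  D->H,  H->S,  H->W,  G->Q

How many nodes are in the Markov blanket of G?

2

A node's Markov blanket = Pa ∪ Ch ∪ (parents of Ch other than the node itself).
Pa(G) = {}.
Children of G: Q.
Parents of each child, excluding G:
  Q's other parent is D.
MB(G) = {D, Q}, which has 2 nodes.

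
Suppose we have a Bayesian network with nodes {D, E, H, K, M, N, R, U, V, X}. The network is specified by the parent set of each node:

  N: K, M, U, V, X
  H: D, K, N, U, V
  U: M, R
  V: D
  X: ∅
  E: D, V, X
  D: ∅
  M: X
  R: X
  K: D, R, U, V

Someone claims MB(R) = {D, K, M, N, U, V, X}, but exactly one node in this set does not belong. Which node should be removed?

N

The Markov blanket of a node is its parents, its children, and the other parents of its children.
R has parent X.
R has children K, U.
Other parents of R's children:
  parents(U) \ {R} = {M}.
  K also has parents D, U, V.
MB(R) = {D, K, M, U, V, X}.
N is neither a parent, child, nor co-parent of R, so it does not belong.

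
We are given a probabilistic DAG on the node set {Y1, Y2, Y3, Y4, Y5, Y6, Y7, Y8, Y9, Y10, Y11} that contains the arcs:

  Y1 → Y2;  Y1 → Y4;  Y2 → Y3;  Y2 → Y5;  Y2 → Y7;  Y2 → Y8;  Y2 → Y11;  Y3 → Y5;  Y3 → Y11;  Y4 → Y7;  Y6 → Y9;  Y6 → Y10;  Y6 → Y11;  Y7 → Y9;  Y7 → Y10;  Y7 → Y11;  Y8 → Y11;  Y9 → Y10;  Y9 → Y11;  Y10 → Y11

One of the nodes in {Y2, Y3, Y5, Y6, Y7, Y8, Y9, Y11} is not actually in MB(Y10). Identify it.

Y5

Children of Y10: Y11.
Y10's parents: Y6, Y7, Y9.
For each child, the remaining parents (spouses of Y10):
  Y11 also has parents Y2, Y3, Y6, Y7, Y8, Y9.
MB(Y10) = {Y2, Y3, Y6, Y7, Y8, Y9, Y11}.
Y5 is neither a parent, child, nor co-parent of Y10, so it does not belong.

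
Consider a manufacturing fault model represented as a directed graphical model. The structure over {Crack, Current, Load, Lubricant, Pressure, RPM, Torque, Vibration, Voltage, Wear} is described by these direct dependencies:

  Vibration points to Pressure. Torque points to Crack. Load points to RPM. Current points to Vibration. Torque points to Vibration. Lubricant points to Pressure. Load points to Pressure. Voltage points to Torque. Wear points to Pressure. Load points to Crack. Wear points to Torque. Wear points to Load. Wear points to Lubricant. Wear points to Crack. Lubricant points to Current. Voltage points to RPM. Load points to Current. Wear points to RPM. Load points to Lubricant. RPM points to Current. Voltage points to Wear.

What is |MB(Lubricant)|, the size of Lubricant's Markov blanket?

6

Children of Lubricant: Current, Pressure.
Pa(Lubricant) = {Load, Wear}.
For each child, the remaining parents (spouses of Lubricant):
  parents(Current) \ {Lubricant} = {Load, RPM}.
  parents(Pressure) \ {Lubricant} = {Load, Vibration, Wear}.
MB(Lubricant) = {Current, Load, Pressure, RPM, Vibration, Wear}, which has 6 nodes.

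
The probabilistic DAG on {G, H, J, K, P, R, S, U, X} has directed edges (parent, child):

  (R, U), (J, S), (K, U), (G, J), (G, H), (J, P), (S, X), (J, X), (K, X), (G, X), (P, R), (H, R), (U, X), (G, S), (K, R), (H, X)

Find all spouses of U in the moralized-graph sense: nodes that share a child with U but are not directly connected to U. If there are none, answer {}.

Children of U: X.
  X: G, H, J, K, S
Excluding nodes already adjacent to U (K, R, X), the co-parent-only contribution is {G, H, J, S}.

{G, H, J, S}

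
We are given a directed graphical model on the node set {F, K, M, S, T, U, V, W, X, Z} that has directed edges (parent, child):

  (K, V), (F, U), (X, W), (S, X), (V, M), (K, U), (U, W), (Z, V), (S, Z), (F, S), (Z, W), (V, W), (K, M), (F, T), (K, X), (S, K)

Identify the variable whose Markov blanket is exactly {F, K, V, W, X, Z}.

The target node must have every member of {F, K, V, W, X, Z} as a parent, child, or co-parent, and no others.
Parents of U: F, K; children: W; co-parents: V, X, Z.
These exactly cover the given set, so the node is U.

U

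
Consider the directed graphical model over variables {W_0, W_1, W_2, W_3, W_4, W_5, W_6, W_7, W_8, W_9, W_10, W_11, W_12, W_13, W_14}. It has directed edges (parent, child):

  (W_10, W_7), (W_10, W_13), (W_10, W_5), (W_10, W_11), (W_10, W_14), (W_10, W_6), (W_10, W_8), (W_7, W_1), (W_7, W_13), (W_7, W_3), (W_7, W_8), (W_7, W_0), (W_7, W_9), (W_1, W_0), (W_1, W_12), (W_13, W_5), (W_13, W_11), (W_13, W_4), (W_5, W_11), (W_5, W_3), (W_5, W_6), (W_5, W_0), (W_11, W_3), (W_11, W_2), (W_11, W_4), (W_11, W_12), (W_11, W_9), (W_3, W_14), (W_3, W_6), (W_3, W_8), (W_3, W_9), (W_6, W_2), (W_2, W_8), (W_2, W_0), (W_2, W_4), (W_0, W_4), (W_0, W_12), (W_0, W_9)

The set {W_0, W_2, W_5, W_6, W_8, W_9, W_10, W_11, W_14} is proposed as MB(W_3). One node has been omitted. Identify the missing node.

W_7

Children of W_3: W_6, W_8, W_9, W_14.
Parents of W_3: W_5, W_7, W_11.
For each child, the remaining parents (spouses of W_3):
  parents(W_14) \ {W_3} = {W_10}.
  parents(W_6) \ {W_3} = {W_5, W_10}.
  parents(W_8) \ {W_3} = {W_2, W_7, W_10}.
  W_9's other parents are W_0, W_7, W_11.
MB(W_3) = {W_0, W_2, W_5, W_6, W_7, W_8, W_9, W_10, W_11, W_14}.
Comparing with the claimed set, W_7 is missing.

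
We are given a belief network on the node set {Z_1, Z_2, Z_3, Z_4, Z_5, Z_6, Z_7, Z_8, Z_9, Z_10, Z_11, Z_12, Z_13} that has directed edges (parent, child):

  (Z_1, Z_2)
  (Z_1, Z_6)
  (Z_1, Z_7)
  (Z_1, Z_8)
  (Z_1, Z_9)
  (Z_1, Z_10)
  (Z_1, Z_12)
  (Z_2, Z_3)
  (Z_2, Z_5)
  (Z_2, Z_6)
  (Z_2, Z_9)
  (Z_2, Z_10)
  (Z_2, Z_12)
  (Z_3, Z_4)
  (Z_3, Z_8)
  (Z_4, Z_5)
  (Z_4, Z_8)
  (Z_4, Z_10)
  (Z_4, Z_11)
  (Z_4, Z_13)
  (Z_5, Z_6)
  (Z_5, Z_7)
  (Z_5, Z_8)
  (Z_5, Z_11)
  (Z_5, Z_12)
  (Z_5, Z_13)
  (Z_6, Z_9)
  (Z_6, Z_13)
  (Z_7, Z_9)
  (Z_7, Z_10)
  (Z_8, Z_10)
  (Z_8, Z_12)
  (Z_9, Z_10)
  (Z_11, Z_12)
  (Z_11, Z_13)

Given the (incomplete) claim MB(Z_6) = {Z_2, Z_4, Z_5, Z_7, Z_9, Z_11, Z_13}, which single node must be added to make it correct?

Parents of Z_6: Z_1, Z_2, Z_5.
Z_6 has children Z_9, Z_13.
Other parents of Z_6's children:
  Z_9: Z_1, Z_2, Z_7
  Z_13: Z_4, Z_5, Z_11
MB(Z_6) = {Z_1, Z_2, Z_4, Z_5, Z_7, Z_9, Z_11, Z_13}.
Comparing with the claimed set, Z_1 is missing.

Z_1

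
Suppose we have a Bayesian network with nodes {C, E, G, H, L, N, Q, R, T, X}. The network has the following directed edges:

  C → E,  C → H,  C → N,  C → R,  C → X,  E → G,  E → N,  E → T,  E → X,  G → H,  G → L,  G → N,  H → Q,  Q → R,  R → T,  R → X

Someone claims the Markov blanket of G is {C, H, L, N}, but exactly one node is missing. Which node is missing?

Pa(G) = {E}.
Ch(G) = {H, L, N}.
Other parents of G's children:
  H: C
  L: —
  N: C, E
MB(G) = {C, E, H, L, N}.
Comparing with the claimed set, E is missing.

E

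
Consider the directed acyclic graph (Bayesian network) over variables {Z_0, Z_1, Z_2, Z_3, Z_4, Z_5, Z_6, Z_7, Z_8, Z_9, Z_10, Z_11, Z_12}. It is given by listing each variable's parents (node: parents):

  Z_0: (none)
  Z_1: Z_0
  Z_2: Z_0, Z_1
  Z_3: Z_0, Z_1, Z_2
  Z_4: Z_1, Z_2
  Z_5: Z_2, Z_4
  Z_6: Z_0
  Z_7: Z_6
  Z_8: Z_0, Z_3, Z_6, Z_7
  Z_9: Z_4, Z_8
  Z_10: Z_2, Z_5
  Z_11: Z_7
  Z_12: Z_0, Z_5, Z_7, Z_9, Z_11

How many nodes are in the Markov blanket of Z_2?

6

A node's Markov blanket = Pa ∪ Ch ∪ (parents of Ch other than the node itself).
Z_2 has parents Z_0, Z_1.
Ch(Z_2) = {Z_3, Z_4, Z_5, Z_10}.
Parents of each child, excluding Z_2:
  Z_3 also has parents Z_0, Z_1.
  Z_4 also has parent Z_1.
  Z_5 also has parent Z_4.
  Z_10's other parent is Z_5.
MB(Z_2) = {Z_0, Z_1, Z_3, Z_4, Z_5, Z_10}, which has 6 nodes.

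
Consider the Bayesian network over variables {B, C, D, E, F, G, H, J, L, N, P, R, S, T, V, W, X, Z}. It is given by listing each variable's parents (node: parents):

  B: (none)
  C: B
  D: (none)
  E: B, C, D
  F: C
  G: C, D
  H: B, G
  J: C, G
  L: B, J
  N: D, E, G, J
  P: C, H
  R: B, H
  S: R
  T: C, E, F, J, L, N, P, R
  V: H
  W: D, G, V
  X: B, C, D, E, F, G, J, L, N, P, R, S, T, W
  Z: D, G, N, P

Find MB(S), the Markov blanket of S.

{B, C, D, E, F, G, J, L, N, P, R, T, W, X}

Recall MB(v) = parents ∪ children ∪ spouses, where spouses are the other parents of v's children.
S has parent R.
Ch(S) = {X}.
Co-parents of S (other parents of its children):
  X also has parents B, C, D, E, F, G, J, L, N, P, R, T, W.
Taking the union gives {B, C, D, E, F, G, J, L, N, P, R, T, W, X}.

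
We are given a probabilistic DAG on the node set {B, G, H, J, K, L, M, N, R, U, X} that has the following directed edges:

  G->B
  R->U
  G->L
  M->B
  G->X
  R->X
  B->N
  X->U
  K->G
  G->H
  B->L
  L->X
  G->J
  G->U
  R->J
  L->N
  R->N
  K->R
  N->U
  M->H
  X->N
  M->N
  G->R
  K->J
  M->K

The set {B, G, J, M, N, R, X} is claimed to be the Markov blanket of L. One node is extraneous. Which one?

J

L has children N, X.
L's parents: B, G.
For each child, the remaining parents (spouses of L):
  parents(X) \ {L} = {G, R}.
  parents(N) \ {L} = {B, M, R, X}.
MB(L) = {B, G, M, N, R, X}.
J is neither a parent, child, nor co-parent of L, so it does not belong.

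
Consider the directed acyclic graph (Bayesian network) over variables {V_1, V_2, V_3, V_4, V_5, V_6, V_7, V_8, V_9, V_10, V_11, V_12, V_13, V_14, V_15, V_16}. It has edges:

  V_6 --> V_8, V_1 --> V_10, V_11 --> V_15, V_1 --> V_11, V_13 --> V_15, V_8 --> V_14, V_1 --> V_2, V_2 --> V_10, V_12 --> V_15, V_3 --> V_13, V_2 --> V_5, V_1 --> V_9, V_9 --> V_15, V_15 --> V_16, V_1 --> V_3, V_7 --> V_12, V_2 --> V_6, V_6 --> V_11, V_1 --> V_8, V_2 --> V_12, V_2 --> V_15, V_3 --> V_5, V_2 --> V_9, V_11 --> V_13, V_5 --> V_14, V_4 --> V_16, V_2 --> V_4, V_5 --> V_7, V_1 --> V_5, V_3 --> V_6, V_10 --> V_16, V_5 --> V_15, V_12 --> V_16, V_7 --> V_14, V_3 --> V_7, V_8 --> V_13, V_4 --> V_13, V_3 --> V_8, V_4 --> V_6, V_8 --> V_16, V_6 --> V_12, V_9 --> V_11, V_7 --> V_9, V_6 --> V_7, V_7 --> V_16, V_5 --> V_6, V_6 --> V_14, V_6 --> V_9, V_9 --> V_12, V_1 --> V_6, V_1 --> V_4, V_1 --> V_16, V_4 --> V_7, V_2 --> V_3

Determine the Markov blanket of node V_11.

{V_1, V_2, V_3, V_4, V_5, V_6, V_8, V_9, V_12, V_13, V_15}

Pa(V_11) = {V_1, V_6, V_9}.
V_11's children: V_13, V_15.
Parents of each child, excluding V_11:
  parents(V_13) \ {V_11} = {V_3, V_4, V_8}.
  parents(V_15) \ {V_11} = {V_2, V_5, V_9, V_12, V_13}.
Taking the union gives {V_1, V_2, V_3, V_4, V_5, V_6, V_8, V_9, V_12, V_13, V_15}.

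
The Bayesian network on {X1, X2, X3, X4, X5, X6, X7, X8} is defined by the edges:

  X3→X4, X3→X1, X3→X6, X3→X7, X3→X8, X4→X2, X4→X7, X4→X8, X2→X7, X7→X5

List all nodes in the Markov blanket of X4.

X4's parents: X3.
X4 has children X2, X7, X8.
Other parents of X4's children:
  X2 has no other parent.
  parents(X7) \ {X4} = {X2, X3}.
  X8 also has parent X3.
Taking the union gives {X2, X3, X7, X8}.

{X2, X3, X7, X8}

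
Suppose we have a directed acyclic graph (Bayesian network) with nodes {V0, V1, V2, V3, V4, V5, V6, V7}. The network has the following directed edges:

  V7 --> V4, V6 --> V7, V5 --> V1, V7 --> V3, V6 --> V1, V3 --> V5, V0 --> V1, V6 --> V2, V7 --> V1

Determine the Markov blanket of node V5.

A node's Markov blanket = Pa ∪ Ch ∪ (parents of Ch other than the node itself).
V5 has parent V3.
Children of V5: V1.
Other parents of V5's children:
  V1 also has parents V0, V6, V7.
Taking the union gives {V0, V1, V3, V6, V7}.

{V0, V1, V3, V6, V7}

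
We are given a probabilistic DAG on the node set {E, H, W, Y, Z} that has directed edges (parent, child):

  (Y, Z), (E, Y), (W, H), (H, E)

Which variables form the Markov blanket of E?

{H, Y}

The Markov blanket of a node is its parents, its children, and the other parents of its children.
E's parents: H.
E's children: Y.
Other parents of E's children:
  Y: no additional parents.
Taking the union gives {H, Y}.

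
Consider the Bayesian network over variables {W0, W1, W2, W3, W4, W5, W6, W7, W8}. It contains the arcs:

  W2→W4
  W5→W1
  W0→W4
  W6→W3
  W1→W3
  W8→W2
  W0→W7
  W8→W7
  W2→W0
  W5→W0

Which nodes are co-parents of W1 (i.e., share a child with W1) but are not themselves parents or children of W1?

{W6}

Children of W1: W3.
  parents(W3) \ {W1} = {W6}.
Excluding nodes already adjacent to W1 (W3, W5), the co-parent-only contribution is {W6}.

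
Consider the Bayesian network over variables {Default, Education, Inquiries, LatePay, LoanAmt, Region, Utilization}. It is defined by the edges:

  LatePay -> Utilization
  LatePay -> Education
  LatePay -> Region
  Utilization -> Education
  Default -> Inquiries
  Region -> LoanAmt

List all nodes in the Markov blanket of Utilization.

{Education, LatePay}

Recall MB(v) = parents ∪ children ∪ spouses, where spouses are the other parents of v's children.
Pa(Utilization) = {LatePay}.
Children of Utilization: Education.
Other parents of Utilization's children:
  Education also has parent LatePay.
Union: {LatePay} ∪ {Education} ∪ {LatePay} = {Education, LatePay}.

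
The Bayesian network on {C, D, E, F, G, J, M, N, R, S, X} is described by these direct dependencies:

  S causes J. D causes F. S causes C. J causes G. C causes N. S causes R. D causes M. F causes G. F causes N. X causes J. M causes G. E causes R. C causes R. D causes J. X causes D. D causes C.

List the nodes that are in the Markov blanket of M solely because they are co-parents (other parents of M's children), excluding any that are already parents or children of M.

{F, J}

Children of M: G.
  G: F, J
Excluding nodes already adjacent to M (D, G), the co-parent-only contribution is {F, J}.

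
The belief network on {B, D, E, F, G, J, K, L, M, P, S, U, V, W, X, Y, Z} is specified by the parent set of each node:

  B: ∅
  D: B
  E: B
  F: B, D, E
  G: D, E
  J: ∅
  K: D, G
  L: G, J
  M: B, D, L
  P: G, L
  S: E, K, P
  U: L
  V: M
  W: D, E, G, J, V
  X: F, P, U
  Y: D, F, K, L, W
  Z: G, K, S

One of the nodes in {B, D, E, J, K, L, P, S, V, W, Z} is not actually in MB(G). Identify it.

A node's Markov blanket = Pa ∪ Ch ∪ (parents of Ch other than the node itself).
G has parents D, E.
Ch(G) = {K, L, P, W, Z}.
Co-parents of G (other parents of its children):
  K's other parent is D.
  L's other parent is J.
  P also has parent L.
  parents(W) \ {G} = {D, E, J, V}.
  Z also has parents K, S.
MB(G) = {D, E, J, K, L, P, S, V, W, Z}.
B is neither a parent, child, nor co-parent of G, so it does not belong.

B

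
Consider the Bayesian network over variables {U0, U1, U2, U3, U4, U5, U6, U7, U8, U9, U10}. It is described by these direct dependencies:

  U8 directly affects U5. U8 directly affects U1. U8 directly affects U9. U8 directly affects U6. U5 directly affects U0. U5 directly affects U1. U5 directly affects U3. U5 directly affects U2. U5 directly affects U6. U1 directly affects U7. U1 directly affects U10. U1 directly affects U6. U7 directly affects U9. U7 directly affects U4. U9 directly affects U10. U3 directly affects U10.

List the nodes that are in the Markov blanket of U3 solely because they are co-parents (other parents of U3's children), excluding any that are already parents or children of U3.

Children of U3: U10.
  U10's other parents are U1, U9.
Excluding nodes already adjacent to U3 (U5, U10), the co-parent-only contribution is {U1, U9}.

{U1, U9}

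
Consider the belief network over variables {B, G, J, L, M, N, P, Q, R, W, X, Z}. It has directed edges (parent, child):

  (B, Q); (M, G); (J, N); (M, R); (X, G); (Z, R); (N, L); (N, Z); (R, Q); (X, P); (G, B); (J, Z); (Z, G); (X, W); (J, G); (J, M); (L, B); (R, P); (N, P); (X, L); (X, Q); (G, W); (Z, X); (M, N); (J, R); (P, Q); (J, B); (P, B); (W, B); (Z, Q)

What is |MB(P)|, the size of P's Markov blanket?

10

P has parents N, R, X.
P has children B, Q.
For each child, the remaining parents (spouses of P):
  parents(B) \ {P} = {G, J, L, W}.
  Q also has parents B, R, X, Z.
MB(P) = {B, G, J, L, N, Q, R, W, X, Z}, which has 10 nodes.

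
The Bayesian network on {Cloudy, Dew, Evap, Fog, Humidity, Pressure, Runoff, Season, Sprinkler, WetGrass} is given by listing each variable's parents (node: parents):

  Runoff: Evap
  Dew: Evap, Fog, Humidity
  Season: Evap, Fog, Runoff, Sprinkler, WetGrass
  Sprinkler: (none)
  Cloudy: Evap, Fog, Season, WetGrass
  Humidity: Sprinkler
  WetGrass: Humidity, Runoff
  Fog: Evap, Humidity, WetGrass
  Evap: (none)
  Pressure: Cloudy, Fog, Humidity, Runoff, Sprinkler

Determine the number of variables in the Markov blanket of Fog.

9

Parents of Fog: Evap, Humidity, WetGrass.
Fog has children Cloudy, Dew, Pressure, Season.
Co-parents of Fog (other parents of its children):
  Dew also has parents Evap, Humidity.
  parents(Season) \ {Fog} = {Evap, Runoff, Sprinkler, WetGrass}.
  Cloudy's other parents are Evap, Season, WetGrass.
  Pressure also has parents Cloudy, Humidity, Runoff, Sprinkler.
MB(Fog) = {Cloudy, Dew, Evap, Humidity, Pressure, Runoff, Season, Sprinkler, WetGrass}, which has 9 nodes.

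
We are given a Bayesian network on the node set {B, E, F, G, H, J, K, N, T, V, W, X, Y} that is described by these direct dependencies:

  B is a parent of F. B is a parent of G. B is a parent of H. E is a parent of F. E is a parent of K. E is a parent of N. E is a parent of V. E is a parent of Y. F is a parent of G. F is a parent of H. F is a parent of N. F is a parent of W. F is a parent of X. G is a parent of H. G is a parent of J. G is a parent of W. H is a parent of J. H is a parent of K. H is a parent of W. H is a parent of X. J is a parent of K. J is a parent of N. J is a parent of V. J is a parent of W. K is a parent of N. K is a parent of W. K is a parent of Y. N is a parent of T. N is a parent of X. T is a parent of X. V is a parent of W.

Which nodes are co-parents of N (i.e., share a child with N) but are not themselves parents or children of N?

Children of N: T, X.
  T: no additional parents.
  X also has parents F, H, T.
Excluding nodes already adjacent to N (E, F, J, K, T, X), the co-parent-only contribution is {H}.

{H}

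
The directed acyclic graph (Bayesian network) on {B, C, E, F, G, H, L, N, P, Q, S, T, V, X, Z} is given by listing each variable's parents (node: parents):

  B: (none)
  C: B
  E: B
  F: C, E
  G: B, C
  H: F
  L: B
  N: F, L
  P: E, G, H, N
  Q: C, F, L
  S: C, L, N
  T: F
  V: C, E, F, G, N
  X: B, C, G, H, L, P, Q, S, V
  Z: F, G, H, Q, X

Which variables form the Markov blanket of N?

By definition, MB(N) is built from N's parents, N's children, and the co-parents of N.
Ch(N) = {P, S, V}.
N has parents F, L.
Parents of each child, excluding N:
  parents(P) \ {N} = {E, G, H}.
  parents(S) \ {N} = {C, L}.
  parents(V) \ {N} = {C, E, F, G}.
Union: {F, L} ∪ {P, S, V} ∪ {C, E, F, G, H, L} = {C, E, F, G, H, L, P, S, V}.

{C, E, F, G, H, L, P, S, V}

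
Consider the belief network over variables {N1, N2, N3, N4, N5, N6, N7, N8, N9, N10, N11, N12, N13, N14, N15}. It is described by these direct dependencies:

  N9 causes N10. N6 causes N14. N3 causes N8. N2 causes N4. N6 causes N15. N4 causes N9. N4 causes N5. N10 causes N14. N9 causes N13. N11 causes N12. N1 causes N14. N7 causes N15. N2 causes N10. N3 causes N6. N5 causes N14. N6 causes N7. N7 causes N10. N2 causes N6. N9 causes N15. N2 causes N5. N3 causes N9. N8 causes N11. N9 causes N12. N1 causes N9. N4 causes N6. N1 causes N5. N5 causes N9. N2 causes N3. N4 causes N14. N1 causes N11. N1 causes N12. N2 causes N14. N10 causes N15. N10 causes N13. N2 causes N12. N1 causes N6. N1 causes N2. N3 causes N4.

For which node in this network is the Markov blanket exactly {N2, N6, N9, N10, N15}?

N7

The target node must have every member of {N2, N6, N9, N10, N15} as a parent, child, or co-parent, and no others.
Parents of N7: N6; children: N10, N15; co-parents: N2, N6, N9, N10.
These exactly cover the given set, so the node is N7.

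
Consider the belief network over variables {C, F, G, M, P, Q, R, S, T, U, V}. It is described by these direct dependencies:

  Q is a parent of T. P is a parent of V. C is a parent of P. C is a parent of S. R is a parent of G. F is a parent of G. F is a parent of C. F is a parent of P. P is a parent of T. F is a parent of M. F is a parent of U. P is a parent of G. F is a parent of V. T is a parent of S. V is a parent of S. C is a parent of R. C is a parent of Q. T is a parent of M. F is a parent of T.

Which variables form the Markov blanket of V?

{C, F, P, S, T}

Recall MB(v) = parents ∪ children ∪ spouses, where spouses are the other parents of v's children.
Pa(V) = {F, P}.
Children of V: S.
For each child, the remaining parents (spouses of V):
  S: C, T
MB(V) = {C, F, P, S, T}.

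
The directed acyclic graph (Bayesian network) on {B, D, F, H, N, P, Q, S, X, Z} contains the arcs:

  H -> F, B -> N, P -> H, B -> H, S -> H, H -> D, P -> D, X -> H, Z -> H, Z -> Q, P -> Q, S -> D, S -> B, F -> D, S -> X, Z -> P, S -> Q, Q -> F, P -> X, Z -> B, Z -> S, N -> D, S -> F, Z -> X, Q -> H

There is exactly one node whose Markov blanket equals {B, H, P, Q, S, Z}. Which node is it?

X

The target node must have every member of {B, H, P, Q, S, Z} as a parent, child, or co-parent, and no others.
Parents of X: P, S, Z; children: H; co-parents: B, P, Q, S, Z.
These exactly cover the given set, so the node is X.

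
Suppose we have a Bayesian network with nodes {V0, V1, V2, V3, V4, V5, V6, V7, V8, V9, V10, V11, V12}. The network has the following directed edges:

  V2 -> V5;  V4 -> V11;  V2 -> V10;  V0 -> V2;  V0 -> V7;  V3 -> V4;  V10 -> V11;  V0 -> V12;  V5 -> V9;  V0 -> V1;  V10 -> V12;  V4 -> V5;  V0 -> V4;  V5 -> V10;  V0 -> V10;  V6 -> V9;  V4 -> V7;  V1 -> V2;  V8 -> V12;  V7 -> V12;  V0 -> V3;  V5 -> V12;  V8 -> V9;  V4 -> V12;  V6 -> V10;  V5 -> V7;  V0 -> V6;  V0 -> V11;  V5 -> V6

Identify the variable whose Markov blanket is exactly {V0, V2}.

The target node must have every member of {V0, V2} as a parent, child, or co-parent, and no others.
Parents of V1: V0; children: V2; co-parents: V0.
These exactly cover the given set, so the node is V1.

V1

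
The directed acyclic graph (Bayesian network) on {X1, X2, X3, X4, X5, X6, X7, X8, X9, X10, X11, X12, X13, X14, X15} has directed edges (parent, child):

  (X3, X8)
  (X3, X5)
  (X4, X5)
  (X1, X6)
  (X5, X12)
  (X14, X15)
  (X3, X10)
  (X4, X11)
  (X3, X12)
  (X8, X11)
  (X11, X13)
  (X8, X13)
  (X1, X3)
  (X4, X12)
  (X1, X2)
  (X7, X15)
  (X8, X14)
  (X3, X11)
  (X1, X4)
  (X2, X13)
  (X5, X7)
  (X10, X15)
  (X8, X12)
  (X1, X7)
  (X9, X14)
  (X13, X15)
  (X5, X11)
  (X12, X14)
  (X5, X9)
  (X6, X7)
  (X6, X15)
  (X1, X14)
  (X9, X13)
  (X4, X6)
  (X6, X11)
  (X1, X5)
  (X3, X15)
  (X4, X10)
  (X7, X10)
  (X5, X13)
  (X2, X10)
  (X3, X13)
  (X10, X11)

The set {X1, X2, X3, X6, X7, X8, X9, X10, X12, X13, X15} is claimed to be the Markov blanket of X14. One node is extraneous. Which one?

By definition, MB(X14) is built from X14's parents, X14's children, and the co-parents of X14.
Parents of X14: X1, X8, X9, X12.
X14's children: X15.
Parents of each child, excluding X14:
  X15's other parents are X3, X6, X7, X10, X13.
MB(X14) = {X1, X3, X6, X7, X8, X9, X10, X12, X13, X15}.
X2 is neither a parent, child, nor co-parent of X14, so it does not belong.

X2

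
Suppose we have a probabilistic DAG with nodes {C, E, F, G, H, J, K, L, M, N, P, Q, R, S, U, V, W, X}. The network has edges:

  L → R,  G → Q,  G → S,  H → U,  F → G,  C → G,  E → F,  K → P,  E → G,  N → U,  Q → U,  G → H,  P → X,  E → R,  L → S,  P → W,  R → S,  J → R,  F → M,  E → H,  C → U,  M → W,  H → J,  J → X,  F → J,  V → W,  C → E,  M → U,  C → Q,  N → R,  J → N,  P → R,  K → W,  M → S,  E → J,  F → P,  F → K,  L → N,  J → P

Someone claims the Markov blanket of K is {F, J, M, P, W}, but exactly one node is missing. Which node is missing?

V

Parents of K: F.
Ch(K) = {P, W}.
Co-parents of K (other parents of its children):
  P: F, J
  W: M, P, V
MB(K) = {F, J, M, P, V, W}.
Comparing with the claimed set, V is missing.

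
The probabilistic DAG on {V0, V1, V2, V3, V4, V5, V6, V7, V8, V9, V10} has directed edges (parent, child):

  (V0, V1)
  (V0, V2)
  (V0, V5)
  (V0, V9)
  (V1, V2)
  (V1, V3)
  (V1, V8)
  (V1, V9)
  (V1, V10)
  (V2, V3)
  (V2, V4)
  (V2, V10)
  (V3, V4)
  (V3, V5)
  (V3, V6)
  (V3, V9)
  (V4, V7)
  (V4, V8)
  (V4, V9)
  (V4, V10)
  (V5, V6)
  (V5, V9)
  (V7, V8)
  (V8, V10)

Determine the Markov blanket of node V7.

The Markov blanket of a node is its parents, its children, and the other parents of its children.
V7 has parent V4.
Ch(V7) = {V8}.
Parents of each child, excluding V7:
  V8's other parents are V1, V4.
So the Markov blanket of V7 is {V1, V4, V8}.

{V1, V4, V8}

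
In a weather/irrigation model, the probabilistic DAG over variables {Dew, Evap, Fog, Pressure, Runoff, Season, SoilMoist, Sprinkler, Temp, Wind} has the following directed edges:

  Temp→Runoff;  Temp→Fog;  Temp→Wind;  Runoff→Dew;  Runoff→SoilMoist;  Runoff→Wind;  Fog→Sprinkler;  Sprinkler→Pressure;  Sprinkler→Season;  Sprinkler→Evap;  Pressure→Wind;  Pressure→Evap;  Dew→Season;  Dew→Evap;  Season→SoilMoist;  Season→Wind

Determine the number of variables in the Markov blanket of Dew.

A node's Markov blanket = Pa ∪ Ch ∪ (parents of Ch other than the node itself).
Dew has parent Runoff.
Children of Dew: Evap, Season.
Parents of each child, excluding Dew:
  parents(Season) \ {Dew} = {Sprinkler}.
  Evap also has parents Pressure, Sprinkler.
MB(Dew) = {Evap, Pressure, Runoff, Season, Sprinkler}, which has 5 nodes.

5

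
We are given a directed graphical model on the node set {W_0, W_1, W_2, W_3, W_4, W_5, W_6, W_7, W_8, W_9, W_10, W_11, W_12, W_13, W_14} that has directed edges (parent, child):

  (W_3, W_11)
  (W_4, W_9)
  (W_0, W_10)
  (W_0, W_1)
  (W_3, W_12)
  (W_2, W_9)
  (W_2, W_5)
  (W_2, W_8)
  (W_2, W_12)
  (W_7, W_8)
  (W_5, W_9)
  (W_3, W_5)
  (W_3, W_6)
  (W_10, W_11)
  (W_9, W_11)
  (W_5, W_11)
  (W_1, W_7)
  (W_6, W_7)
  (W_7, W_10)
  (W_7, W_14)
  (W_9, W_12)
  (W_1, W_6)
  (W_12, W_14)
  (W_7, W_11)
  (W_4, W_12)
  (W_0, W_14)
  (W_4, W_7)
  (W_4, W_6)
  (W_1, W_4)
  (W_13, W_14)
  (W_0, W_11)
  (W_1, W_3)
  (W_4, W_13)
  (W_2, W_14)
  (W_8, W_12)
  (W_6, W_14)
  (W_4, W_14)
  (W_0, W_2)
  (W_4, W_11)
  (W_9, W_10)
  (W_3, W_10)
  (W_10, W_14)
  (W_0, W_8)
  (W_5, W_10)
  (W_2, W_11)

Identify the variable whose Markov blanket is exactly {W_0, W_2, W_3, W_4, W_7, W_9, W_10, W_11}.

The target node must have every member of {W_0, W_2, W_3, W_4, W_7, W_9, W_10, W_11} as a parent, child, or co-parent, and no others.
Parents of W_5: W_2, W_3; children: W_9, W_10, W_11; co-parents: W_0, W_2, W_3, W_4, W_7, W_9, W_10.
These exactly cover the given set, so the node is W_5.

W_5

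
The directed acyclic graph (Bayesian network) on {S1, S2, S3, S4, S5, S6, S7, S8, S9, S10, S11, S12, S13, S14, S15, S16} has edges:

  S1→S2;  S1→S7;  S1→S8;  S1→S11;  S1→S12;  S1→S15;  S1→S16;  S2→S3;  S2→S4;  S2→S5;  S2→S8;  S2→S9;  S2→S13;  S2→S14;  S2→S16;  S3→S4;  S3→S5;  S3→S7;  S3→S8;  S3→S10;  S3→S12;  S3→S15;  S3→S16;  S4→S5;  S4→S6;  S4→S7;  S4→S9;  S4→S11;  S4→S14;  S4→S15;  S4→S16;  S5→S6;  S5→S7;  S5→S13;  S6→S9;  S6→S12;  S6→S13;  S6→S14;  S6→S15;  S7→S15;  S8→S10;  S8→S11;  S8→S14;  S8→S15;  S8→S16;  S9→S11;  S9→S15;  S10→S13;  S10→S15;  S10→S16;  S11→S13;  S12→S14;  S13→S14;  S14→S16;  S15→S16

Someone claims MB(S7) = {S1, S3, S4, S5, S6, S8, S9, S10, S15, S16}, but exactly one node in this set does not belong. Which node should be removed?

By definition, MB(S7) is built from S7's parents, S7's children, and the co-parents of S7.
Pa(S7) = {S1, S3, S4, S5}.
Ch(S7) = {S15}.
Parents of each child, excluding S7:
  S15: S1, S3, S4, S6, S8, S9, S10
MB(S7) = {S1, S3, S4, S5, S6, S8, S9, S10, S15}.
S16 is neither a parent, child, nor co-parent of S7, so it does not belong.

S16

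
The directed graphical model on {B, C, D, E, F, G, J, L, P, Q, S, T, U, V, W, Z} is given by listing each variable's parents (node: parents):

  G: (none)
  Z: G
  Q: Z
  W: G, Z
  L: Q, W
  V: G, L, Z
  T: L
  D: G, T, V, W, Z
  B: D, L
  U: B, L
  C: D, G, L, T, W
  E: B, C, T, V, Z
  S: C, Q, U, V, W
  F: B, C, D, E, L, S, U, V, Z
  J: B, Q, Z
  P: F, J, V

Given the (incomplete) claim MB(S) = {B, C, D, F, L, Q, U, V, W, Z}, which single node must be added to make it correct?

S's parents: C, Q, U, V, W.
S has child F.
For each child, the remaining parents (spouses of S):
  parents(F) \ {S} = {B, C, D, E, L, U, V, Z}.
MB(S) = {B, C, D, E, F, L, Q, U, V, W, Z}.
Comparing with the claimed set, E is missing.

E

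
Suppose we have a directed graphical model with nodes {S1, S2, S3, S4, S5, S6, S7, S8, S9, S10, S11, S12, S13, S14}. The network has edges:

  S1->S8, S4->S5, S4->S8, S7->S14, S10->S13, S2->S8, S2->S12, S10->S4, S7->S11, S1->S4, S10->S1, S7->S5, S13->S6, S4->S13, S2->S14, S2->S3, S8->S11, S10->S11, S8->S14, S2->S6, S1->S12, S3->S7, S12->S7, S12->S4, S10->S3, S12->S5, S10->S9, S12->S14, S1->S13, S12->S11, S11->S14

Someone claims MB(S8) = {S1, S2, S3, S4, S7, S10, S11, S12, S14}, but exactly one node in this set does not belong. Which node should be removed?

By definition, MB(S8) is built from S8's parents, S8's children, and the co-parents of S8.
Pa(S8) = {S1, S2, S4}.
S8's children: S11, S14.
For each child, the remaining parents (spouses of S8):
  parents(S11) \ {S8} = {S7, S10, S12}.
  S14 also has parents S2, S7, S11, S12.
MB(S8) = {S1, S2, S4, S7, S10, S11, S12, S14}.
S3 is neither a parent, child, nor co-parent of S8, so it does not belong.

S3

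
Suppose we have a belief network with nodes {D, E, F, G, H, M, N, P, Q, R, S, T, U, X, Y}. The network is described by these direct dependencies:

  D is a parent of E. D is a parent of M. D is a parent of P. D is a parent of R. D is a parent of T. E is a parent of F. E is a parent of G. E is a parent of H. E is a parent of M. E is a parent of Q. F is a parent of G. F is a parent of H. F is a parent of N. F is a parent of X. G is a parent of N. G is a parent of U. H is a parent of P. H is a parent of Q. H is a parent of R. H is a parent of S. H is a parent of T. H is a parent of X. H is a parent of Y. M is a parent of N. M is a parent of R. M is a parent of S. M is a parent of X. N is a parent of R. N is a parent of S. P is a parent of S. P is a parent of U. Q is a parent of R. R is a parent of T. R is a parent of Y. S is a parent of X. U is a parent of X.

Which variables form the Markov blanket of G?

Recall MB(v) = parents ∪ children ∪ spouses, where spouses are the other parents of v's children.
G has children N, U.
G has parents E, F.
Other parents of G's children:
  N also has parents F, M.
  U's other parent is P.
Union: {E, F} ∪ {N, U} ∪ {F, M, P} = {E, F, M, N, P, U}.

{E, F, M, N, P, U}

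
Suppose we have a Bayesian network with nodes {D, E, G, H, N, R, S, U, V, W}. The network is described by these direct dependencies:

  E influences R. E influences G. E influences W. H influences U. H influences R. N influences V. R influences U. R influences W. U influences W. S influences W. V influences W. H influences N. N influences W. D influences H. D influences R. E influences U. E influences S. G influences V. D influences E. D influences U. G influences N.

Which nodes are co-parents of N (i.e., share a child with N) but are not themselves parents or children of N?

{E, R, S, U}

Children of N: V, W.
  parents(V) \ {N} = {G}.
  W also has parents E, R, S, U, V.
Excluding nodes already adjacent to N (G, H, V, W), the co-parent-only contribution is {E, R, S, U}.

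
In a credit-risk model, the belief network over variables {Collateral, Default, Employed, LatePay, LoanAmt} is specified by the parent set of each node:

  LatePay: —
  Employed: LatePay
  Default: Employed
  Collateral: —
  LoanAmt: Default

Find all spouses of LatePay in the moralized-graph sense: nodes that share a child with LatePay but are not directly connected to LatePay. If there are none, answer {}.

Children of LatePay: Employed.
  Employed: —
Excluding nodes already adjacent to LatePay (Employed), the co-parent-only contribution is {}.

{}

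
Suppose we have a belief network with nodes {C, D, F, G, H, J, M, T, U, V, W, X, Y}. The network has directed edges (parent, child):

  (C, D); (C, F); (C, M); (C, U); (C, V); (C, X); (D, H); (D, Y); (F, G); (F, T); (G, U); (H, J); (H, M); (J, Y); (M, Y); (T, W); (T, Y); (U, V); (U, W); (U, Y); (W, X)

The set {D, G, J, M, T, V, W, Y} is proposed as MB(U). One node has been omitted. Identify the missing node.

By definition, MB(U) is built from U's parents, U's children, and the co-parents of U.
U's parents: C, G.
U has children V, W, Y.
Co-parents of U (other parents of its children):
  V's other parent is C.
  W's other parent is T.
  parents(Y) \ {U} = {D, J, M, T}.
MB(U) = {C, D, G, J, M, T, V, W, Y}.
Comparing with the claimed set, C is missing.

C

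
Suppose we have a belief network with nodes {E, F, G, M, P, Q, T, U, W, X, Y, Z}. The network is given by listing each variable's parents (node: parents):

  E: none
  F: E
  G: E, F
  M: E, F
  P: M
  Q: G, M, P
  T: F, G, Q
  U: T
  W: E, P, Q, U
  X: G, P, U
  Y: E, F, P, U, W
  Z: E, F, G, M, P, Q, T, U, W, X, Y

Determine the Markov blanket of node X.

By definition, MB(X) is built from X's parents, X's children, and the co-parents of X.
X's children: Z.
Parents of X: G, P, U.
Co-parents of X (other parents of its children):
  Z also has parents E, F, G, M, P, Q, T, U, W, Y.
So the Markov blanket of X is {E, F, G, M, P, Q, T, U, W, Y, Z}.

{E, F, G, M, P, Q, T, U, W, Y, Z}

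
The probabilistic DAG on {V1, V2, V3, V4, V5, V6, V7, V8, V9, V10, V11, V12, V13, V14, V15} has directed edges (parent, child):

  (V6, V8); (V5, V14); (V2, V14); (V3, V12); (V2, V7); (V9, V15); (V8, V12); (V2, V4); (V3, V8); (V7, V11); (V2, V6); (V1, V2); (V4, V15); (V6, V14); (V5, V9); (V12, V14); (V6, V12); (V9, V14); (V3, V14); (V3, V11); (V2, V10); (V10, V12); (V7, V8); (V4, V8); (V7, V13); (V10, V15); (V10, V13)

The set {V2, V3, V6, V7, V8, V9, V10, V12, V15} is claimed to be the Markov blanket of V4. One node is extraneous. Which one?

V12

A node's Markov blanket = Pa ∪ Ch ∪ (parents of Ch other than the node itself).
V4's parents: V2.
V4's children: V8, V15.
For each child, the remaining parents (spouses of V4):
  V8: V3, V6, V7
  V15: V9, V10
MB(V4) = {V2, V3, V6, V7, V8, V9, V10, V15}.
V12 is neither a parent, child, nor co-parent of V4, so it does not belong.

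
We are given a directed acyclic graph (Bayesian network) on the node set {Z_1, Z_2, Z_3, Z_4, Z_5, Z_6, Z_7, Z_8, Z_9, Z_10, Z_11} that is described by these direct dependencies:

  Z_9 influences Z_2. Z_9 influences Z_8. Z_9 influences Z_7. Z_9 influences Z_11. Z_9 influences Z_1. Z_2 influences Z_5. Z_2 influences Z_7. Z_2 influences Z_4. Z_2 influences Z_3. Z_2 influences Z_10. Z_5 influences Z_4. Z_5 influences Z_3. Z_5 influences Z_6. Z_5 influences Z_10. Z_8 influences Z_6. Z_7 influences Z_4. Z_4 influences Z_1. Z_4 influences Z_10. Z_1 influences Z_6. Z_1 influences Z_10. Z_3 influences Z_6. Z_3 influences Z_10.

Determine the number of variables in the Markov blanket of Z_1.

8

Recall MB(v) = parents ∪ children ∪ spouses, where spouses are the other parents of v's children.
Z_1 has parents Z_4, Z_9.
Z_1 has children Z_6, Z_10.
Parents of each child, excluding Z_1:
  Z_6's other parents are Z_3, Z_5, Z_8.
  Z_10 also has parents Z_2, Z_3, Z_4, Z_5.
MB(Z_1) = {Z_2, Z_3, Z_4, Z_5, Z_6, Z_8, Z_9, Z_10}, which has 8 nodes.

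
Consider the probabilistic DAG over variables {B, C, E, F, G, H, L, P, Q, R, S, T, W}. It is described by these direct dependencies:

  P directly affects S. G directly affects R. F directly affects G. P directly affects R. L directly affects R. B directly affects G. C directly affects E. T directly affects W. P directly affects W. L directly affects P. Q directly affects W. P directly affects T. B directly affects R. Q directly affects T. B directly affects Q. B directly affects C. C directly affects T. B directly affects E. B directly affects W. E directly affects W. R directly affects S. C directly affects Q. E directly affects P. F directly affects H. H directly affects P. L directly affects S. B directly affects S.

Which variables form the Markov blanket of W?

Recall MB(v) = parents ∪ children ∪ spouses, where spouses are the other parents of v's children.
Pa(W) = {B, E, P, Q, T}.
Children of W: none.
W has no children, so there are no co-parents.
MB(W) = {B, E, P, Q, T}.

{B, E, P, Q, T}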